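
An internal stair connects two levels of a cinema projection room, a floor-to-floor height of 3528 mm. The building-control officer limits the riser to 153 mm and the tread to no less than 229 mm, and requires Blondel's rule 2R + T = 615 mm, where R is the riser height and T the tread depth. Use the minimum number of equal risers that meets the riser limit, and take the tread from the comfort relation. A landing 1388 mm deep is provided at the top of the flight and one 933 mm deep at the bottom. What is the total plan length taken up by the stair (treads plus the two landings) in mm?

9704 mm

3528 / 153 = 23.059 → round up to 24 risers.
R = 3528 ÷ 24 = 147 mm.
From 2R + T = 615: T = 615 − 294 = 321 mm.
Going = (24 − 1) × 321 = 7383 mm.
Enclosure = 7383 + 1388 + 933 = 9704 mm.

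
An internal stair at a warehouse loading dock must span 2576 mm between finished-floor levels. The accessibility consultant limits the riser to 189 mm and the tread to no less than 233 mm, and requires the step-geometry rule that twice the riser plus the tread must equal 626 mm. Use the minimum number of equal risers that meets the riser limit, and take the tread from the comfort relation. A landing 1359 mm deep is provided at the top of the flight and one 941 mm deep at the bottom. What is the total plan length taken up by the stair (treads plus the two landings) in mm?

5654 mm

2576 / 189 = 13.630 → round up to 14 risers.
R = 2576 ÷ 14 = 184 mm.
Tread T = 626 − 2 × 184 = 258 mm (≥ 233 mm).
Treads = 14 − 1 = 13; going = 13 × 258 = 3354 mm.
Add landings: 3354 + 1359 + 941 = 5654 mm.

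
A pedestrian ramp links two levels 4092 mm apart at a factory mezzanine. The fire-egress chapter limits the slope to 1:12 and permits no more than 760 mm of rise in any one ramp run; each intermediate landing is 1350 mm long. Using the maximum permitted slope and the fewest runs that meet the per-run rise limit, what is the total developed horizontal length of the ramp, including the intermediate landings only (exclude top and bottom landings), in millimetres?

55854 mm

⌈4092/760⌉ = 6 ramp runs. That means 5 intermediate landings.
Ramp run (horizontal) at 1:12: 4092 × 12 = 49104 mm.
5 intermediate landings contribute 5 × 1350 = 6750 mm.
Developed length = 49104 + 6750 = 55854 mm.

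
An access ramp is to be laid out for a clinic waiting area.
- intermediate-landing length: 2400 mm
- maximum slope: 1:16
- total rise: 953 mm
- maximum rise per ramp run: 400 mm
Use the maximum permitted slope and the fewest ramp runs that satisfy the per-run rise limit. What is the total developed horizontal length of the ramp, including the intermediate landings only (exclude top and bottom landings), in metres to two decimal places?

20.05 m

953 / 400 = 2.382 → round up to 3 ramp runs. That means 2 intermediate landings.
Ramp run (horizontal) at 1:16: 953 × 16 = 15248 mm.
Intermediate landings: 2 × 2400 = 4800 mm.
Total developed length = 15248 + 4800 = 20048 mm.
= 20.05 m.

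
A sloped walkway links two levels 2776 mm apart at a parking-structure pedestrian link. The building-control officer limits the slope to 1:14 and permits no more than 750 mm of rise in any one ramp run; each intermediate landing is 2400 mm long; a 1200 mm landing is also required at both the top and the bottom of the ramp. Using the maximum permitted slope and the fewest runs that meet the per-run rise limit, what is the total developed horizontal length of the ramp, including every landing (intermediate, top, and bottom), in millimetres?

48464 mm

At most 750 each: 2776/750 = 3.70, giving 4 ramp runs. That means 3 intermediate landings.
Horizontal run for 2776 mm of rise at 1:14 is 2776 × 14 = 38864 mm.
Intermediate landings: 3 × 2400 = 7200 mm.
Top and bottom landings: 2 × 1200 = 2400 mm.
Total = 38864 + 7200 + 2400 = 48464 mm.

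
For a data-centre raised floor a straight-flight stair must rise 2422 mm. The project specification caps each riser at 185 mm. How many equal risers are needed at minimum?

14 risers

2422 / 185 = 13.092 → round up to 14 risers.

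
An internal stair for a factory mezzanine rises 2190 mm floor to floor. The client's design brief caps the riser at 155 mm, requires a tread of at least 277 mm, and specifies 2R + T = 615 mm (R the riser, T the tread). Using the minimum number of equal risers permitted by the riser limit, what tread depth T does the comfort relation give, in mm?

323 mm

At most 155 each: 2190/155 = 14.13, giving 15 risers.
R = 2190 ÷ 15 = 146 mm.
Tread T = 615 − 2 × 146 = 323 mm (≥ 277 mm).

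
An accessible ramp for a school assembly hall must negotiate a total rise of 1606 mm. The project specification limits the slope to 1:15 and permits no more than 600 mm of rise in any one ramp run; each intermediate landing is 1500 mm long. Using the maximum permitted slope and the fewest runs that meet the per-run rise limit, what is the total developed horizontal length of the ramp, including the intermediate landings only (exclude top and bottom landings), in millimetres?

27090 mm

⌈1606/600⌉ = 3 ramp runs. That means 2 intermediate landings.
Ramp run (horizontal) at 1:15: 1606 × 15 = 24090 mm.
Intermediate landings: 2 × 1500 = 3000 mm.
Total developed length = 24090 + 3000 = 27090 mm.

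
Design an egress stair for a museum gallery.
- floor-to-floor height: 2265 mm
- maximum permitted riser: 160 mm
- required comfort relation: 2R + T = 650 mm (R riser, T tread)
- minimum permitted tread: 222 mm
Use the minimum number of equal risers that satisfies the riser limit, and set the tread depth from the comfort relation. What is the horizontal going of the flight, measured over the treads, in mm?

At most 160 each: 2265/160 = 14.16, giving 15 risers.
R = 2265 ÷ 15 = 151 mm.
Tread T = 650 − 2 × 151 = 348 mm (≥ 222 mm).
Treads = 15 − 1 = 14; going = 14 × 348 = 4872 mm.

4872 mm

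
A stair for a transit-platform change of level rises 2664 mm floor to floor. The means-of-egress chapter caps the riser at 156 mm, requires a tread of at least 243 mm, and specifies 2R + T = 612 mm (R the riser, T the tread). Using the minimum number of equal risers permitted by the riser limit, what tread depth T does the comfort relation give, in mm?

316 mm

At most 156 each: 2664/156 = 17.08, giving 18 risers.
Each riser is 2664/18 = 148 mm (≤ 156 mm).
From 2R + T = 612: T = 612 − 296 = 316 mm.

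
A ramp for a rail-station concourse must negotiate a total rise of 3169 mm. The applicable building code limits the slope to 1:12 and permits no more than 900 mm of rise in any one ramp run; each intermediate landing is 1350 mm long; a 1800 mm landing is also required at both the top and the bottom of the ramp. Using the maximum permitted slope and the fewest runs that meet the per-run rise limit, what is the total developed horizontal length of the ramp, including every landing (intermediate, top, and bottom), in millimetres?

45678 mm

⌈3169/900⌉ = 4 ramp runs. That means 3 intermediate landings.
Ramp run (horizontal) at 1:12: 3169 × 12 = 38028 mm.
Intermediate landings: 3 × 1350 = 4050 mm.
Top and bottom landings: 2 × 1800 = 3600 mm.
Total = 38028 + 4050 + 3600 = 45678 mm.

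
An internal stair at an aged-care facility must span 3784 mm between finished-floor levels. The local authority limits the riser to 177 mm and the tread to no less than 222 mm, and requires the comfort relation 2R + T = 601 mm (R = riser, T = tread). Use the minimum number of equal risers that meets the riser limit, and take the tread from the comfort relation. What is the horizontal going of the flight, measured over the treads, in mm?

3784 / 177 = 21.379 → round up to 22 risers.
Each riser is 3784/22 = 172 mm (≤ 177 mm).
Tread T = 601 − 2 × 172 = 257 mm (≥ 222 mm).
Treads = 22 − 1 = 21; going = 21 × 257 = 5397 mm.

5397 mm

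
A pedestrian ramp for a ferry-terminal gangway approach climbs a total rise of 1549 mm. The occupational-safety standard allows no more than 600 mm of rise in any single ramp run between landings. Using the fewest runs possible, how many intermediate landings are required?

At most 600 each: 1549/600 = 2.58, giving 3 ramp runs.
3 runs are separated by 2 intermediate landings.

2 intermediate landings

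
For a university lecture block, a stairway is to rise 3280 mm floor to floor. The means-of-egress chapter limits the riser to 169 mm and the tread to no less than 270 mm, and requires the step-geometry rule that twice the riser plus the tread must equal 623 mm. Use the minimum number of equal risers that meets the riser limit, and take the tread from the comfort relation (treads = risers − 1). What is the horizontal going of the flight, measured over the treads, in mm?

3280 / 169 = 19.408 → round up to 20 risers.
R = 3280 ÷ 20 = 164 mm.
Tread T = 623 − 2 × 164 = 295 mm (≥ 270 mm).
Going = (20 − 1) × 295 = 5605 mm.

5605 mm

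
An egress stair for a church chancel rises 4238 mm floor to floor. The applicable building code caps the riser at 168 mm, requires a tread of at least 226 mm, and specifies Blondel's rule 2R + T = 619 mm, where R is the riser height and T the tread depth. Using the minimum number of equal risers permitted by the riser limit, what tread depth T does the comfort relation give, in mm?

⌈4238/168⌉ = 26 risers.
R = 4238 ÷ 26 = 163 mm.
Tread T = 619 − 2 × 163 = 293 mm (≥ 226 mm).

293 mm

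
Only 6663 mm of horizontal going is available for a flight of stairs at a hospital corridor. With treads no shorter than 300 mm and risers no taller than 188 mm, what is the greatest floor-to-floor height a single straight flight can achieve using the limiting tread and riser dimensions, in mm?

6663 / 300 = 22.21, so 22 treads fit.
Risers = treads + 1 = 23.
Maximum height = 23 × 188 = 4324 mm.

4324 mm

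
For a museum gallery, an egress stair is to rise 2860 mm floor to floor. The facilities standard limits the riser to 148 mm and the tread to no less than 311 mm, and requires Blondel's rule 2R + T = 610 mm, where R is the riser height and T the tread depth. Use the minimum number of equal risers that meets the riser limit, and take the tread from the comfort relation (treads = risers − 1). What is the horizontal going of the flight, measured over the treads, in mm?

6156 mm

2860 / 148 = 19.324 → round up to 20 risers.
Riser R = 2860 / 20 = 143 mm, within the 148 mm limit.
Tread T = 610 − 2 × 143 = 324 mm (≥ 311 mm).
Treads = 20 − 1 = 19; going = 19 × 324 = 6156 mm.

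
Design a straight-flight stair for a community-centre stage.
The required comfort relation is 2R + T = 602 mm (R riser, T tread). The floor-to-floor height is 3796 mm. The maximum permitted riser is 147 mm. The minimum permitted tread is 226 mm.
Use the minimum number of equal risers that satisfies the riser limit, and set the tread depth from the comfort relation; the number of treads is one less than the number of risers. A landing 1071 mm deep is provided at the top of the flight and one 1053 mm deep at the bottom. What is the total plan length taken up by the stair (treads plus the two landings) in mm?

9874 mm

3796 / 147 = 25.823 → round up to 26 risers.
Riser R = 3796 / 26 = 146 mm, within the 147 mm limit.
T = 602 − 2·146 = 310 mm, which satisfies the 226 mm minimum.
Going = (26 − 1) × 310 = 7750 mm.
Enclosure = 7750 + 1071 + 1053 = 9874 mm.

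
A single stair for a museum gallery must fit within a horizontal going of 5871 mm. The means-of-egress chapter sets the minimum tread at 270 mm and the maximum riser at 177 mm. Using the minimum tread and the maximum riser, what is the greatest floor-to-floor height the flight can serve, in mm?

3894 mm

Treads that fit: ⌊5871 / 270⌋ = 21.
Risers = treads + 1 = 22.
Maximum height = 22 × 177 = 3894 mm.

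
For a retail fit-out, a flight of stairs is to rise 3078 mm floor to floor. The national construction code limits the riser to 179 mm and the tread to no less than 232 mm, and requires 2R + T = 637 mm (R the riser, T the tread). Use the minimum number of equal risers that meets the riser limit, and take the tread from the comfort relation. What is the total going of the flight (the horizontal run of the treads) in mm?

⌈3078/179⌉ = 18 risers.
R = 3078 ÷ 18 = 171 mm.
T = 637 − 2·171 = 295 mm, which satisfies the 232 mm minimum.
Treads = 18 − 1 = 17; going = 17 × 295 = 5015 mm.

5015 mm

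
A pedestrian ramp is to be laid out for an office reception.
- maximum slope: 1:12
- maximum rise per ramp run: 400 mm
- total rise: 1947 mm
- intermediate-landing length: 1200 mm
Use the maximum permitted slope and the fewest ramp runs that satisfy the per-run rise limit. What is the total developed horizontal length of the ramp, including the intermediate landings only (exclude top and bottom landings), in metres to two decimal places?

1947 / 400 = 4.867 → round up to 5 ramp runs. That means 4 intermediate landings.
Ramp run (horizontal) at 1:12: 1947 × 12 = 23364 mm.
Intermediate landings: 4 × 1200 = 4800 mm.
Developed length = 23364 + 4800 = 28164 mm.
= 28.16 m.

28.16 m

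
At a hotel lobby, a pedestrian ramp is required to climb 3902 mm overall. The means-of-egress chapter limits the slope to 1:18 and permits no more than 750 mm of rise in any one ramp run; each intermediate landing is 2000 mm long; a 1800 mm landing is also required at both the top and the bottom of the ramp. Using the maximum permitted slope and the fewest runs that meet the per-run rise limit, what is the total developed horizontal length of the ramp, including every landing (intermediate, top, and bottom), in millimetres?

83836 mm

⌈3902/750⌉ = 6 ramp runs. That means 5 intermediate landings.
Horizontal run for 3902 mm of rise at 1:18 is 3902 × 18 = 70236 mm.
5 intermediate landings contribute 5 × 2000 = 10000 mm.
Top and bottom landings: 2 × 1800 = 3600 mm.
Total = 70236 + 10000 + 3600 = 83836 mm.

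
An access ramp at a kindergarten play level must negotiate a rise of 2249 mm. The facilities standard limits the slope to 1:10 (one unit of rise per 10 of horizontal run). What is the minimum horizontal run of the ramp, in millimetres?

22490 mm

Run = rise × 10 = 2249 × 10 = 22490 mm.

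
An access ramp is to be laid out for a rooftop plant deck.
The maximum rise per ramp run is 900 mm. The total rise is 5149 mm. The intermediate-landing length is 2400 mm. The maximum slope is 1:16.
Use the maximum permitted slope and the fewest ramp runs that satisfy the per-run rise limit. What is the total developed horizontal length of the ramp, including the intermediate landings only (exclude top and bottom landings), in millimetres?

5149 / 900 = 5.72, so 6 ramp runs are needed. That means 5 intermediate landings.
Horizontal run for 5149 mm of rise at 1:16 is 5149 × 16 = 82384 mm.
5 intermediate landings contribute 5 × 2400 = 12000 mm.
Developed length = 82384 + 12000 = 94384 mm.

94384 mm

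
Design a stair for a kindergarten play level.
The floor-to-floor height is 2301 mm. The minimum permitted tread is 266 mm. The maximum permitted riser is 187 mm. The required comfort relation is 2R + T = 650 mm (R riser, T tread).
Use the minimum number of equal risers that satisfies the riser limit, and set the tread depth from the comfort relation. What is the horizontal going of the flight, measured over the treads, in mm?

3552 mm

⌈2301/187⌉ = 13 risers.
Riser R = 2301 / 13 = 177 mm, within the 187 mm limit.
Tread T = 650 − 2 × 177 = 296 mm (≥ 266 mm).
Going = (13 − 1) × 296 = 3552 mm.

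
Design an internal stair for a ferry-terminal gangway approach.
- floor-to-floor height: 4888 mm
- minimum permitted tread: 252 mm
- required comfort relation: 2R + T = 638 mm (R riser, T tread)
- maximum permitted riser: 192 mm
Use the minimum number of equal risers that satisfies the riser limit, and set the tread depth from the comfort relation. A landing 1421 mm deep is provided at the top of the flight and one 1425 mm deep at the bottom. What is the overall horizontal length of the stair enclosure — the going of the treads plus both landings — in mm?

4888 / 192 = 25.458 → round up to 26 risers.
R = 4888 ÷ 26 = 188 mm.
Tread T = 638 − 2 × 188 = 262 mm (≥ 252 mm).
Going = (26 − 1) × 262 = 6550 mm.
Add landings: 6550 + 1421 + 1425 = 9396 mm.

9396 mm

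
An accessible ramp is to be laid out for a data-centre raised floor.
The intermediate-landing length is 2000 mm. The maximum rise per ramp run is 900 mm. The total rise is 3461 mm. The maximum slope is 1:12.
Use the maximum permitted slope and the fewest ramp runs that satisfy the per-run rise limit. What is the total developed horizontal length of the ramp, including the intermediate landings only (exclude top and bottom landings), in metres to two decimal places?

47.53 m

At most 900 each: 3461/900 = 3.85, giving 4 ramp runs. That means 3 intermediate landings.
Ramp run (horizontal) at 1:12: 3461 × 12 = 41532 mm.
Intermediate landings: 3 × 2000 = 6000 mm.
Developed length = 41532 + 6000 = 47532 mm.
= 47.53 m.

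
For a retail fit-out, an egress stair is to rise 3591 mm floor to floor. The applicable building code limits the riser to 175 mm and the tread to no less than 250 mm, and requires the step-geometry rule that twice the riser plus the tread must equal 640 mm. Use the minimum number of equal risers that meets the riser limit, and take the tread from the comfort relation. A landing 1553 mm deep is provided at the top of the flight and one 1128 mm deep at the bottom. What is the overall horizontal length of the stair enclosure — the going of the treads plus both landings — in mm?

8641 mm

⌈3591/175⌉ = 21 risers.
Riser R = 3591 / 21 = 171 mm, within the 175 mm limit.
T = 640 − 2·171 = 298 mm, which satisfies the 250 mm minimum.
Going = (21 − 1) × 298 = 5960 mm.
Enclosure = 5960 + 1553 + 1128 = 8641 mm.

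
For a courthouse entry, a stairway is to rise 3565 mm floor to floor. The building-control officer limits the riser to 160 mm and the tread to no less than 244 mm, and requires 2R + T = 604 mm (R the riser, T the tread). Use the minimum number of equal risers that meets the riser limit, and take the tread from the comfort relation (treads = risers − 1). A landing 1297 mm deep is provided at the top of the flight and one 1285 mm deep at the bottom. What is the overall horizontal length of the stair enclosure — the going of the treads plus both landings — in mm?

9050 mm

3565 / 160 = 22.281 → round up to 23 risers.
Riser R = 3565 / 23 = 155 mm, within the 160 mm limit.
T = 604 − 2·155 = 294 mm, which satisfies the 244 mm minimum.
Treads = 23 − 1 = 22; going = 22 × 294 = 6468 mm.
Enclosure = 6468 + 1297 + 1285 = 9050 mm.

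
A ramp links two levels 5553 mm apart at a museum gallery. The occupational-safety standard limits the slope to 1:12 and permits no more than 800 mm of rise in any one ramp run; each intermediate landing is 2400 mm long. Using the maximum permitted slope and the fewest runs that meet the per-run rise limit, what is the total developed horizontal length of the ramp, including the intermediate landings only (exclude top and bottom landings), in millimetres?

5553 / 800 = 6.94, so 7 ramp runs are needed. That means 6 intermediate landings.
Ramp run (horizontal) at 1:12: 5553 × 12 = 66636 mm.
Intermediate landings: 6 × 2400 = 14400 mm.
Total developed length = 66636 + 14400 = 81036 mm.

81036 mm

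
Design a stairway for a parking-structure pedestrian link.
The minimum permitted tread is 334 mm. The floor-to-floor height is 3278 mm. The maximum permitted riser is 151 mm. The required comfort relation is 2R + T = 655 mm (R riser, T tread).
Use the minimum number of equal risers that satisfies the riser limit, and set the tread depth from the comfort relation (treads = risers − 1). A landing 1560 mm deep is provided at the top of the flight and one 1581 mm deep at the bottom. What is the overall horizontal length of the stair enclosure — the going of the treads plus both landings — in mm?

10638 mm

3278 / 151 = 21.709 → round up to 22 risers.
Riser R = 3278 / 22 = 149 mm, within the 151 mm limit.
T = 655 − 2·149 = 357 mm, which satisfies the 334 mm minimum.
Going = (22 − 1) × 357 = 7497 mm.
Enclosure = 7497 + 1560 + 1581 = 10638 mm.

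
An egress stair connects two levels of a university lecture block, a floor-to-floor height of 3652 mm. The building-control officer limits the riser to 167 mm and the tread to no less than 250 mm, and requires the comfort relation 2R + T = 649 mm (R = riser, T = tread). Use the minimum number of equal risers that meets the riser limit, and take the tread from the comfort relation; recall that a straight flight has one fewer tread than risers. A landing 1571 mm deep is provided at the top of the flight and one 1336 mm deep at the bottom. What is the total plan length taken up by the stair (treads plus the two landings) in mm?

9564 mm

3652 / 167 = 21.868 → round up to 22 risers.
Each riser is 3652/22 = 166 mm (≤ 167 mm).
From 2R + T = 649: T = 649 − 332 = 317 mm.
Treads = 22 − 1 = 21; going = 21 × 317 = 6657 mm.
Enclosure = 6657 + 1571 + 1336 = 9564 mm.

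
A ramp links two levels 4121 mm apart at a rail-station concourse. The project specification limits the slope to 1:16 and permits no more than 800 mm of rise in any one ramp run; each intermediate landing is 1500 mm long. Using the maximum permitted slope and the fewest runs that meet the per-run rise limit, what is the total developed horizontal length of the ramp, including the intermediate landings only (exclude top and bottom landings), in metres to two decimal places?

At most 800 each: 4121/800 = 5.15, giving 6 ramp runs. That means 5 intermediate landings.
Ramp run (horizontal) at 1:16: 4121 × 16 = 65936 mm.
5 intermediate landings contribute 5 × 1500 = 7500 mm.
Total developed length = 65936 + 7500 = 73436 mm.
= 73.44 m.

73.44 m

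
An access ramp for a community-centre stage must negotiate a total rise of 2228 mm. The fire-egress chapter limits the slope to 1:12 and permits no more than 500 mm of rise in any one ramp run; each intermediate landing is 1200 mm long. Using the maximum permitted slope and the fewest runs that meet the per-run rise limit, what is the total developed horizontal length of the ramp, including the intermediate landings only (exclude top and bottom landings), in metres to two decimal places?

31.54 m

⌈2228/500⌉ = 5 ramp runs. That means 4 intermediate landings.
Horizontal run for 2228 mm of rise at 1:12 is 2228 × 12 = 26736 mm.
4 intermediate landings contribute 4 × 1200 = 4800 mm.
Developed length = 26736 + 4800 = 31536 mm.
= 31.54 m.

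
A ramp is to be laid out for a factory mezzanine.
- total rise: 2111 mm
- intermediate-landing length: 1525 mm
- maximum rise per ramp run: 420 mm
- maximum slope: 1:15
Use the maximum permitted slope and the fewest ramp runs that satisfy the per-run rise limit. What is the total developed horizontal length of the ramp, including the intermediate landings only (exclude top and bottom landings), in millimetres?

At most 420 each: 2111/420 = 5.03, giving 6 ramp runs. That means 5 intermediate landings.
Ramp run (horizontal) at 1:15: 2111 × 15 = 31665 mm.
Intermediate landings: 5 × 1525 = 7625 mm.
Total developed length = 31665 + 7625 = 39290 mm.

39290 mm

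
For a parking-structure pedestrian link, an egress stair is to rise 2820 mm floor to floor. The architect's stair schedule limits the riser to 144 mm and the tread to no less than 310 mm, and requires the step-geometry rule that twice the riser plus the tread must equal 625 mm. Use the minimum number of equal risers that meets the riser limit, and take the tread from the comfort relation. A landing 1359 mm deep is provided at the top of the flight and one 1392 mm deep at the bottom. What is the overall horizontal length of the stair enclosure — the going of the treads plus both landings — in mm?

⌈2820/144⌉ = 20 risers.
Each riser is 2820/20 = 141 mm (≤ 144 mm).
T = 625 − 2·141 = 343 mm, which satisfies the 310 mm minimum.
20 risers give 19 treads; going = 19 × 343 = 6517 mm.
Enclosure = 6517 + 1359 + 1392 = 9268 mm.

9268 mm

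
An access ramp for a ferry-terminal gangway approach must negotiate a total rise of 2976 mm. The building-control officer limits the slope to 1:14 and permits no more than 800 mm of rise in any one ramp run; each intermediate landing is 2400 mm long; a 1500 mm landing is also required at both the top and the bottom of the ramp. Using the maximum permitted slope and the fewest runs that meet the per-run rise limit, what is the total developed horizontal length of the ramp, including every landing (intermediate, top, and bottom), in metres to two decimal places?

51.86 m

2976 / 800 = 3.72, so 4 ramp runs are needed. That means 3 intermediate landings.
Ramp run (horizontal) at 1:14: 2976 × 14 = 41664 mm.
Intermediate landings: 3 × 2400 = 7200 mm.
Top and bottom landings: 2 × 1500 = 3000 mm.
Total = 41664 + 7200 + 3000 = 51864 mm.
= 51.86 m.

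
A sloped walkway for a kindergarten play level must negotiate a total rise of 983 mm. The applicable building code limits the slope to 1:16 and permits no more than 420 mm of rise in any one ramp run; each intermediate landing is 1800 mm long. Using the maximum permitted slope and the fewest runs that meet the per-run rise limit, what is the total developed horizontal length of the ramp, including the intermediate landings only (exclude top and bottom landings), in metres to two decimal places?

19.33 m

⌈983/420⌉ = 3 ramp runs. That means 2 intermediate landings.
Ramp run (horizontal) at 1:16: 983 × 16 = 15728 mm.
Intermediate landings: 2 × 1800 = 3600 mm.
Total developed length = 15728 + 3600 = 19328 mm.
= 19.33 m.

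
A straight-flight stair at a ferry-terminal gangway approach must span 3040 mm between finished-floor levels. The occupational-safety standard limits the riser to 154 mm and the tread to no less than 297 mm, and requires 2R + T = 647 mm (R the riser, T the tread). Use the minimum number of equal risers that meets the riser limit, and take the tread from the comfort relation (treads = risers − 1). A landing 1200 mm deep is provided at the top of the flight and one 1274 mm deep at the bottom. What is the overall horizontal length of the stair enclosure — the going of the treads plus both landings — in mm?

8991 mm

3040 / 154 = 19.74, so 20 risers are needed.
Riser R = 3040 / 20 = 152 mm, within the 154 mm limit.
Tread T = 647 − 2 × 152 = 343 mm (≥ 297 mm).
Going = (20 − 1) × 343 = 6517 mm.
Enclosure = 6517 + 1200 + 1274 = 8991 mm.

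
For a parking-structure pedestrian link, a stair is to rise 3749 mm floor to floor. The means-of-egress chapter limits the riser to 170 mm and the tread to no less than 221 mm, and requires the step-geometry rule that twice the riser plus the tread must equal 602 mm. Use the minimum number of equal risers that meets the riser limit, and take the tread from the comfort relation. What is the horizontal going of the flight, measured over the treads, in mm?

6072 mm

3749 / 170 = 22.053 → round up to 23 risers.
Riser R = 3749 / 23 = 163 mm, within the 170 mm limit.
From 2R + T = 602: T = 602 − 326 = 276 mm.
Treads = 23 − 1 = 22; going = 22 × 276 = 6072 mm.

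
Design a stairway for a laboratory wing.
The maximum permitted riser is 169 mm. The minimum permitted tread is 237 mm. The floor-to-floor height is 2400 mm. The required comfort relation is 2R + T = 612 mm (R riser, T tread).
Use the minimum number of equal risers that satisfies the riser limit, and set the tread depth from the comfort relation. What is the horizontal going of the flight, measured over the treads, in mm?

4088 mm

2400 / 169 = 14.201 → round up to 15 risers.
Riser R = 2400 / 15 = 160 mm, within the 169 mm limit.
T = 612 − 2·160 = 292 mm, which satisfies the 237 mm minimum.
Going = (15 − 1) × 292 = 4088 mm.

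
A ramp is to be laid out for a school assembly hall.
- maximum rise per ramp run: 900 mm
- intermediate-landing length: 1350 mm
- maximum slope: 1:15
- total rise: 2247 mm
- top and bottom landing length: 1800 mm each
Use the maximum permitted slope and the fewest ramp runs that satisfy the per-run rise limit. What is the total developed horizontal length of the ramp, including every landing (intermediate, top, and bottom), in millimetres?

⌈2247/900⌉ = 3 ramp runs. That means 2 intermediate landings.
Ramp run (horizontal) at 1:15: 2247 × 15 = 33705 mm.
2 intermediate landings contribute 2 × 1350 = 2700 mm.
Top and bottom landings: 2 × 1800 = 3600 mm.
Total = 33705 + 2700 + 3600 = 40005 mm.

40005 mm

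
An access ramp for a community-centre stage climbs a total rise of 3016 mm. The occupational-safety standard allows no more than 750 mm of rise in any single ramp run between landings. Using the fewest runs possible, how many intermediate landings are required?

4 intermediate landings

At most 750 each: 3016/750 = 4.02, giving 5 ramp runs.
5 runs are separated by 4 intermediate landings.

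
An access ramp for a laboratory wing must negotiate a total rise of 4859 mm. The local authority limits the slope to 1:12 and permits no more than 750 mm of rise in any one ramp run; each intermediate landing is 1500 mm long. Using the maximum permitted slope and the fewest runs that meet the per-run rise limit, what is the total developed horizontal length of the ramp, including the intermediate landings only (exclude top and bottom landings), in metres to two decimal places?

67.31 m

4859 / 750 = 6.479 → round up to 7 ramp runs. That means 6 intermediate landings.
Ramp run (horizontal) at 1:12: 4859 × 12 = 58308 mm.
6 intermediate landings contribute 6 × 1500 = 9000 mm.
Developed length = 58308 + 9000 = 67308 mm.
= 67.31 m.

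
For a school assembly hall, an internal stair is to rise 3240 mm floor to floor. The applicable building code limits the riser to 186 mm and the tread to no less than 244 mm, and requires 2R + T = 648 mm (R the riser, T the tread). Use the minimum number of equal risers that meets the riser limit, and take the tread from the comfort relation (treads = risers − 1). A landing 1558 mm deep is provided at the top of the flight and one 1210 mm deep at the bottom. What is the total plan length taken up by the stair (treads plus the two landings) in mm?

7664 mm

At most 186 each: 3240/186 = 17.42, giving 18 risers.
R = 3240 ÷ 18 = 180 mm.
From 2R + T = 648: T = 648 − 360 = 288 mm.
Going = (18 − 1) × 288 = 4896 mm.
Enclosure = 4896 + 1558 + 1210 = 7664 mm.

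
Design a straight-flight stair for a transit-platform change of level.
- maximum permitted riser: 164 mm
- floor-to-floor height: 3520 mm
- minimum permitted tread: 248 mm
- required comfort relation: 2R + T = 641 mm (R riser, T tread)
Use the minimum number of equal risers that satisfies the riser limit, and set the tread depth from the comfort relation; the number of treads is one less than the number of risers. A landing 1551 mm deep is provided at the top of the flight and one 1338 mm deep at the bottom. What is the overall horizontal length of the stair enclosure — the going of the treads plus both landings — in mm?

9630 mm

3520 / 164 = 21.463 → round up to 22 risers.
Each riser is 3520/22 = 160 mm (≤ 164 mm).
From 2R + T = 641: T = 641 − 320 = 321 mm.
22 risers give 21 treads; going = 21 × 321 = 6741 mm.
Enclosure = 6741 + 1551 + 1338 = 9630 mm.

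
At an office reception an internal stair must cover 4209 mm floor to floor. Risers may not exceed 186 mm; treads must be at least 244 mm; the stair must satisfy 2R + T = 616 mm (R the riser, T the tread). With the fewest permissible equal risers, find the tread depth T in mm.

250 mm

4209 / 186 = 22.629 → round up to 23 risers.
Riser R = 4209 / 23 = 183 mm, within the 186 mm limit.
From 2R + T = 616: T = 616 − 366 = 250 mm.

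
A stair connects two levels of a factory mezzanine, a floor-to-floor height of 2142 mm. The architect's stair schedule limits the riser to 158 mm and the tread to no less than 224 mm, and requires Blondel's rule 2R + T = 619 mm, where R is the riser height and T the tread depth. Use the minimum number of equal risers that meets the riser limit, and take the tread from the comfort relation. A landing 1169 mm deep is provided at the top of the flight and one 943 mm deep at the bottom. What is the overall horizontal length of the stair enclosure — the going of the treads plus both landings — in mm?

6181 mm

2142 / 158 = 13.56, so 14 risers are needed.
R = 2142 ÷ 14 = 153 mm.
Tread T = 619 − 2 × 153 = 313 mm (≥ 224 mm).
Going = (14 − 1) × 313 = 4069 mm.
Enclosure = 4069 + 1169 + 943 = 6181 mm.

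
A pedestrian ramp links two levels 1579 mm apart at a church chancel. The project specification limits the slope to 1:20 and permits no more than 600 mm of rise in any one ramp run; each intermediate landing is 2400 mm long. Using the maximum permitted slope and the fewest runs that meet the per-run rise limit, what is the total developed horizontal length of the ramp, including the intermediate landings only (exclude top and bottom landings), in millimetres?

At most 600 each: 1579/600 = 2.63, giving 3 ramp runs. That means 2 intermediate landings.
Horizontal run for 1579 mm of rise at 1:20 is 1579 × 20 = 31580 mm.
2 intermediate landings contribute 2 × 2400 = 4800 mm.
Developed length = 31580 + 4800 = 36380 mm.

36380 mm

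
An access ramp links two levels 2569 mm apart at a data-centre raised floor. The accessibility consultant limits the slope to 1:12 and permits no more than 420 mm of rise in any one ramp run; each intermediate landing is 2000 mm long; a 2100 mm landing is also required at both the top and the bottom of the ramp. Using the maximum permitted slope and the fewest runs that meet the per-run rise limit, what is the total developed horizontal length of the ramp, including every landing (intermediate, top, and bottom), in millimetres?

47028 mm

At most 420 each: 2569/420 = 6.12, giving 7 ramp runs. That means 6 intermediate landings.
Horizontal run for 2569 mm of rise at 1:12 is 2569 × 12 = 30828 mm.
Intermediate landings: 6 × 2000 = 12000 mm.
Top and bottom landings: 2 × 2100 = 4200 mm.
Total = 30828 + 12000 + 4200 = 47028 mm.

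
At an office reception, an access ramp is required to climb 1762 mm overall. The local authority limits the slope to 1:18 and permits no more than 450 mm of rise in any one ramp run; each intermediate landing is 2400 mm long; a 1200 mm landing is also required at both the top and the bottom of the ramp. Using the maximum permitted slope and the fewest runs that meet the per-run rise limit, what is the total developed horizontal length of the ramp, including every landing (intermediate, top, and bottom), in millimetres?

41316 mm

At most 450 each: 1762/450 = 3.92, giving 4 ramp runs. That means 3 intermediate landings.
Ramp run (horizontal) at 1:18: 1762 × 18 = 31716 mm.
3 intermediate landings contribute 3 × 2400 = 7200 mm.
Top and bottom landings: 2 × 1200 = 2400 mm.
Total = 31716 + 7200 + 2400 = 41316 mm.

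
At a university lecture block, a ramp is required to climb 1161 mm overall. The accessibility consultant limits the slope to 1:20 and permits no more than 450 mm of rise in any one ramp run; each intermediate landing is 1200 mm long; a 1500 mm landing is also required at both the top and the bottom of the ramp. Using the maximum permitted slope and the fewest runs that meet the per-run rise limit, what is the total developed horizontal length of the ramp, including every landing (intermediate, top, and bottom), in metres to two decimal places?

At most 450 each: 1161/450 = 2.58, giving 3 ramp runs. That means 2 intermediate landings.
Ramp run (horizontal) at 1:20: 1161 × 20 = 23220 mm.
Intermediate landings: 2 × 1200 = 2400 mm.
Top and bottom landings: 2 × 1500 = 3000 mm.
Total = 23220 + 2400 + 3000 = 28620 mm.
= 28.62 m.

28.62 m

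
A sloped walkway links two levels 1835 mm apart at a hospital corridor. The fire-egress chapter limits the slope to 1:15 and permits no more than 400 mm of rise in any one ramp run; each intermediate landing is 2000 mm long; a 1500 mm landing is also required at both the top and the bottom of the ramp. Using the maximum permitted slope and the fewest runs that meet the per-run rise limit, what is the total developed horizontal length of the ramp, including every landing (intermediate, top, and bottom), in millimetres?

38525 mm

At most 400 each: 1835/400 = 4.59, giving 5 ramp runs. That means 4 intermediate landings.
Ramp run (horizontal) at 1:15: 1835 × 15 = 27525 mm.
4 intermediate landings contribute 4 × 2000 = 8000 mm.
Top and bottom landings: 2 × 1500 = 3000 mm.
Total = 27525 + 8000 + 3000 = 38525 mm.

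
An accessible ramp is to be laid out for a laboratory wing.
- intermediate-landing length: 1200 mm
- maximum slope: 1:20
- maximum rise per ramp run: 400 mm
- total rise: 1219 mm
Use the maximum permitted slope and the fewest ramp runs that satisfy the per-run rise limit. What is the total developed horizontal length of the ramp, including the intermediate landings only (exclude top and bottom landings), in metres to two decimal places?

27.98 m

⌈1219/400⌉ = 4 ramp runs. That means 3 intermediate landings.
Ramp run (horizontal) at 1:20: 1219 × 20 = 24380 mm.
Intermediate landings: 3 × 1200 = 3600 mm.
Total developed length = 24380 + 3600 = 27980 mm.
= 27.98 m.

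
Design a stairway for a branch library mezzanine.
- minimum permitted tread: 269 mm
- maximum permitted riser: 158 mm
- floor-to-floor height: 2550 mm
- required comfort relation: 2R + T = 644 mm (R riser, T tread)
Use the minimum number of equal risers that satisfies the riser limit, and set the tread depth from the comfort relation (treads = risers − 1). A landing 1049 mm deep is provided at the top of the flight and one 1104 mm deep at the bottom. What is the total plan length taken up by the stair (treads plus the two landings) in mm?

7657 mm

2550 / 158 = 16.14, so 17 risers are needed.
R = 2550 ÷ 17 = 150 mm.
T = 644 − 2·150 = 344 mm, which satisfies the 269 mm minimum.
17 risers give 16 treads; going = 16 × 344 = 5504 mm.
Enclosure = 5504 + 1049 + 1104 = 7657 mm.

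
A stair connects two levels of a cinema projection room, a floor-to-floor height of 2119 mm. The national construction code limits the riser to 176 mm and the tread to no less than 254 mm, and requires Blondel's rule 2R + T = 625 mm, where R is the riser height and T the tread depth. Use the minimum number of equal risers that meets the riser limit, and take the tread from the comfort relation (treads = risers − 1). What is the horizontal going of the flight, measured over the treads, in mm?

3588 mm

⌈2119/176⌉ = 13 risers.
Each riser is 2119/13 = 163 mm (≤ 176 mm).
Tread T = 625 − 2 × 163 = 299 mm (≥ 254 mm).
Treads = 13 − 1 = 12; going = 12 × 299 = 3588 mm.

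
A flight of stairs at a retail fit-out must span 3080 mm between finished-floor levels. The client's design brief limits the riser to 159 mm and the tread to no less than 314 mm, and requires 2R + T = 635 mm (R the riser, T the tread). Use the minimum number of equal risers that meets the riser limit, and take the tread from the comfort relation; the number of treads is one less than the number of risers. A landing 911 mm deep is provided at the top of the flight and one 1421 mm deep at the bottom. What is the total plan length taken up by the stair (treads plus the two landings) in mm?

At most 159 each: 3080/159 = 19.37, giving 20 risers.
Riser R = 3080 / 20 = 154 mm, within the 159 mm limit.
From 2R + T = 635: T = 635 − 308 = 327 mm.
Treads = 20 − 1 = 19; going = 19 × 327 = 6213 mm.
Enclosure = 6213 + 911 + 1421 = 8545 mm.

8545 mm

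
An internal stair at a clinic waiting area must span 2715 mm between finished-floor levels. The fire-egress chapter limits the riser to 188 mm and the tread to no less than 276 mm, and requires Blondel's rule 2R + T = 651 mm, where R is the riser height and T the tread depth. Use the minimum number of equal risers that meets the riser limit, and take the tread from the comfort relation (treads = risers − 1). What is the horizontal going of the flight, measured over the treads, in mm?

At most 188 each: 2715/188 = 14.44, giving 15 risers.
R = 2715 ÷ 15 = 181 mm.
From 2R + T = 651: T = 651 − 362 = 289 mm.
Treads = 15 − 1 = 14; going = 14 × 289 = 4046 mm.

4046 mm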